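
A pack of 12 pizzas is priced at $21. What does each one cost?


Total cost: $21
Number of items: 12
Unit price: $21 / 12 = $1.75

$1.75


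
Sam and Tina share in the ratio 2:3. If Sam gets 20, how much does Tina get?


Find the multiplier:
20 / 2 = 10
Apply to Tina's share:
3 x 10 = 30

30


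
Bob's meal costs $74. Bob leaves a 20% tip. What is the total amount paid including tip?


Calculate the tip:
20% of $74 = $14.80
Add tip to meal cost:
$74 + $14.80 = $88.80

$88.80


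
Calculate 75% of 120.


Convert percentage to decimal:
75% = 0.75
Multiply:
120 x 0.75 = 90

90


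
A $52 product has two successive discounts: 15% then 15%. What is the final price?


First discount:
15% of $52 = $7.80
Price after first discount:
$52 - $7.80 = $44.20
Second discount:
15% of $44.20 = $6.63
Final price:
$44.20 - $6.63 = $37.57

$37.57


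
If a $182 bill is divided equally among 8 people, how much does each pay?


Total bill: $182
Number of people: 8
Each pays: $182 / 8 = $22.75

$22.75


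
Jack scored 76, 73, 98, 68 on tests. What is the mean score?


Add the scores:
76 + 73 + 98 + 68 = 315
Divide by the number of tests:
315 / 4 = 78.75

78.75


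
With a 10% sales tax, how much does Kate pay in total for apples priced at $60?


Calculate the tax:
10% of $60 = $6
Add tax to price:
$60 + $6 = $66

$66


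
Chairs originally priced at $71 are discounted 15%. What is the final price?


Calculate the discount amount:
15% of $71 = $10.65
Subtract from original:
$71 - $10.65 = $60.35

$60.35


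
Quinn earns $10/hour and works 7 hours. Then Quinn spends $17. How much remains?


Calculate earnings:
7 x $10 = $70
Subtract spending:
$70 - $17 = $53

$53


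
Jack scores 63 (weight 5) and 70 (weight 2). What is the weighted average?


Weighted sum:
5 x 63 + 2 x 70 = 455
Total weight:
5 + 2 = 7
Weighted average:
455 / 7 = 65

65


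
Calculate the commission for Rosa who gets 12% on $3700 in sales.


Convert rate to decimal:
12% = 0.12
Multiply by sales:
$3700 x 0.12 = $444

$444


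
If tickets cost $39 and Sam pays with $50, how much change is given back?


Start with the amount paid:
$50
Subtract the price:
$50 - $39 = $11

$11


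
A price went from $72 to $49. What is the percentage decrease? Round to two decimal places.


Find the absolute change:
|49 - 72| = 23
Divide by original and multiply by 100:
23 / 72 x 100 = 31.9444...% ≈ 31.94%

31.94%


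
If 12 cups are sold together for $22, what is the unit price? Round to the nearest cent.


Total cost: $22
Number of items: 12
Unit price: $22 / 12 = $1.8333... ≈ $1.83

$1.83


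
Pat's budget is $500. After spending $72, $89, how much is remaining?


Add up expenses:
$72 + $89 = $161
Subtract from budget:
$500 - $161 = $339

$339


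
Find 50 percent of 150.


Convert percentage to decimal:
50% = 0.5
Multiply:
150 x 0.5 = 75

75


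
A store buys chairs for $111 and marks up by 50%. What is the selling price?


Calculate the markup amount:
50% of $111 = $55.50
Add to cost:
$111 + $55.50 = $166.50

$166.50


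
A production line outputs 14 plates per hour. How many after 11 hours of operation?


Production rate: 14 plates per hour
Time: 11 hours
Total: 14 x 11 = 154 plates

154 plates


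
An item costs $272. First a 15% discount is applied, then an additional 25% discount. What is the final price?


First discount:
15% of $272 = $40.80
Price after first discount:
$272 - $40.80 = $231.20
Second discount:
25% of $231.20 = $57.80
Final price:
$231.20 - $57.80 = $173.40

$173.40


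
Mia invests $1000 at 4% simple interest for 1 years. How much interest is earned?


Use the formula I = P x R x T / 100
P x R x T = 1000 x 4 x 1 = 4000
I = 4000 / 100 = $40

$40


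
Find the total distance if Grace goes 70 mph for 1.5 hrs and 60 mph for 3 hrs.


Leg 1 distance:
70 x 1.5 = 105 miles
Leg 2 distance:
60 x 3 = 180 miles
Total distance:
105 + 180 = 285 miles

285 miles


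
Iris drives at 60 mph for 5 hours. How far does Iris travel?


Use the formula: distance = speed x time
Speed = 60 mph, Time = 5 hours
60 x 5 = 300 miles

300 miles


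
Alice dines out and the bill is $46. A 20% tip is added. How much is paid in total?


Calculate the tip:
20% of $46 = $9.20
Add tip to meal cost:
$46 + $9.20 = $55.20

$55.20


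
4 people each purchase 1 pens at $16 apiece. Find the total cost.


Cost per person:
1 x $16 = $16
Group total:
4 x $16 = $64

$64


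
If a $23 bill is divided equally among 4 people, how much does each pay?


Total bill: $23
Number of people: 4
Each pays: $23 / 4 = $5.75

$5.75


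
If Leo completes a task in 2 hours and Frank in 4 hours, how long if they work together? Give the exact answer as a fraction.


Leo's rate: 1/2 of the job per hour
Frank's rate: 1/4 of the job per hour
Combined rate: 1/2 + 1/4 = 3/4 per hour
Time = 1 / (3/4) = 4/3 hours (≈ 1.33 hours)

4/3 hours


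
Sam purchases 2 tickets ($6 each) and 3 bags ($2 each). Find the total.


Cost of tickets:
2 x $6 = $12
Cost of bags:
3 x $2 = $6
Add both:
$12 + $6 = $18

$18


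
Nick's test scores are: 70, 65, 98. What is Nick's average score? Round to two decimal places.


Add the scores:
70 + 65 + 98 = 233
Divide by the number of tests:
233 / 3 = 77.6666... ≈ 77.67

77.67


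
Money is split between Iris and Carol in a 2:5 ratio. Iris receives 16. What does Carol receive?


Find the multiplier:
16 / 2 = 8
Apply to Carol's share:
5 x 8 = 40

40


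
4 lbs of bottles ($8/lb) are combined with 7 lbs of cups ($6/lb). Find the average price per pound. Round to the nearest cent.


Cost of bottles:
4 x $8 = $32
Cost of cups:
7 x $6 = $42
Total cost: $32 + $42 = $74
Total weight: 11 lbs
Average: $74 / 11 = $6.7272... ≈ $6.73/lb

$6.73/lb


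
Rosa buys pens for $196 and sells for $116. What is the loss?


Selling price = $116
Cost price = $196
Loss = cost price - selling price:
Loss = $196 - $116 = $80

$80


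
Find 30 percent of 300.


Convert percentage to decimal:
30% = 0.3
Multiply:
300 x 0.3 = 90

90


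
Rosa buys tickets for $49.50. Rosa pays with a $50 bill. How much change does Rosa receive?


Start with the amount paid:
$50
Subtract the price:
$50 - $49.50 = $0.50

$0.50


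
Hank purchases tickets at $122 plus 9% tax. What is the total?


Calculate the tax:
9% of $122 = $10.98
Add tax to price:
$122 + $10.98 = $132.98

$132.98


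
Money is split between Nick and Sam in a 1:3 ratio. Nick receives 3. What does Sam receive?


Find the multiplier:
3 / 1 = 3
Apply to Sam's share:
3 x 3 = 9

9


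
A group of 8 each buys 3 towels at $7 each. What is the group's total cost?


Cost per person:
3 x $7 = $21
Group total:
8 x $21 = $168

$168


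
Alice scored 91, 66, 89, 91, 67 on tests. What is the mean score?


Add the scores:
91 + 66 + 89 + 91 + 67 = 404
Divide by the number of tests:
404 / 5 = 80.8

80.8


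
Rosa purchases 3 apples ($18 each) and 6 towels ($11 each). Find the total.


Cost of apples:
3 x $18 = $54
Cost of towels:
6 x $11 = $66
Add both:
$54 + $66 = $120

$120


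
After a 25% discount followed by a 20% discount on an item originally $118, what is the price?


First discount:
25% of $118 = $29.50
Price after first discount:
$118 - $29.50 = $88.50
Second discount:
20% of $88.50 = $17.70
Final price:
$88.50 - $17.70 = $70.80

$70.80


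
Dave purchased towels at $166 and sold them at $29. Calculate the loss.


Selling price = $29
Cost price = $166
Loss = cost price - selling price:
Loss = $166 - $29 = $137

$137


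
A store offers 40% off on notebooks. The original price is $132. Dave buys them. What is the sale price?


Calculate the discount amount:
40% of $132 = $52.80
Subtract from original:
$132 - $52.80 = $79.20

$79.20


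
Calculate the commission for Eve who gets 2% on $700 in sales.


Convert rate to decimal:
2% = 0.02
Multiply by sales:
$700 x 0.02 = $14

$14


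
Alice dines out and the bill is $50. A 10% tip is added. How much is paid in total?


Calculate the tip:
10% of $50 = $5
Add tip to meal cost:
$50 + $5 = $55

$55


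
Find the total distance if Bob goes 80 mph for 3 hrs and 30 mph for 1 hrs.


Leg 1 distance:
80 x 3 = 240 miles
Leg 2 distance:
30 x 1 = 30 miles
Total distance:
240 + 30 = 270 miles

270 miles


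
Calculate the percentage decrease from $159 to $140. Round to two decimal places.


Find the absolute change:
|140 - 159| = 19
Divide by original and multiply by 100:
19 / 159 x 100 = 11.9496...% ≈ 11.95%

11.95%


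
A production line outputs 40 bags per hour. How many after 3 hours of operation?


Production rate: 40 bags per hour
Time: 3 hours
Total: 40 x 3 = 120 bags

120 bags


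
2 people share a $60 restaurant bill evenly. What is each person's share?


Total bill: $60
Number of people: 2
Each pays: $60 / 2 = $30

$30


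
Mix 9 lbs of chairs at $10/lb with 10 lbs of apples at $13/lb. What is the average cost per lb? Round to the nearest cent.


Cost of chairs:
9 x $10 = $90
Cost of apples:
10 x $13 = $130
Total cost: $90 + $130 = $220
Total weight: 19 lbs
Average: $220 / 19 = $11.5789... ≈ $11.58/lb

$11.58/lb


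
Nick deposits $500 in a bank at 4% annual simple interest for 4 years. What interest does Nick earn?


Use the formula I = P x R x T / 100
P x R x T = 500 x 4 x 4 = 8000
I = 8000 / 100 = $80

$80


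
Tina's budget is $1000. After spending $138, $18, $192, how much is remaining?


Add up expenses:
$138 + $18 + $192 = $348
Subtract from budget:
$1000 - $348 = $652

$652


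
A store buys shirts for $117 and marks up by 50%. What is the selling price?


Calculate the markup amount:
50% of $117 = $58.50
Add to cost:
$117 + $58.50 = $175.50

$175.50


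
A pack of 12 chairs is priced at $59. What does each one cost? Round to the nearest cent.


Total cost: $59
Number of items: 12
Unit price: $59 / 12 = $4.9166... ≈ $4.92

$4.92


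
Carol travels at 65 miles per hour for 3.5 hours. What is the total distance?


Use the formula: distance = speed x time
Speed = 65 mph, Time = 3.5 hours
65 x 3.5 = 227.5 miles

227.5 miles


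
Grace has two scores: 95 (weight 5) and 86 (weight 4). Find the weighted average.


Weighted sum:
5 x 95 + 4 x 86 = 819
Total weight:
5 + 4 = 9
Weighted average:
819 / 9 = 91

91


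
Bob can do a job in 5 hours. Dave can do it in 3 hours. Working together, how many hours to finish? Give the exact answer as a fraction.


Bob's rate: 1/5 of the job per hour
Dave's rate: 1/3 of the job per hour
Combined rate: 1/5 + 1/3 = 8/15 per hour
Time = 1 / (8/15) = 15/8 hours (≈ 1.88 hours)

15/8 hours


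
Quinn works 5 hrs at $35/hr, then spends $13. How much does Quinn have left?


Calculate earnings:
5 x $35 = $175
Subtract spending:
$175 - $13 = $162

$162


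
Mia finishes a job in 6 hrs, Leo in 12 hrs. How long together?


Mia's rate: 1/6 of the job per hour
Leo's rate: 1/12 of the job per hour
Combined rate: 1/6 + 1/12 = 1/4 per hour
Time = 1 / (1/4) = 4 hours

4 hours


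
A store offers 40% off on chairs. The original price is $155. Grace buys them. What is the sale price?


Calculate the discount amount:
40% of $155 = $62
Subtract from original:
$155 - $62 = $93

$93


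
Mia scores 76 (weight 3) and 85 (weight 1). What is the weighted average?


Weighted sum:
3 x 76 + 1 x 85 = 313
Total weight:
3 + 1 = 4
Weighted average:
313 / 4 = 78.25

78.25


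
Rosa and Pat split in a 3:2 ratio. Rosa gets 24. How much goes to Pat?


Find the multiplier:
24 / 3 = 8
Apply to Pat's share:
2 x 8 = 16

16


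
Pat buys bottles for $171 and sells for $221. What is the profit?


Selling price = $221
Cost price = $171
Profit = selling price - cost price:
Profit = $221 - $171 = $50

$50


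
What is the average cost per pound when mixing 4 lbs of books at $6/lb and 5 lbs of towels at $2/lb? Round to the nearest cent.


Cost of books:
4 x $6 = $24
Cost of towels:
5 x $2 = $10
Total cost: $24 + $10 = $34
Total weight: 9 lbs
Average: $34 / 9 = $3.7777... ≈ $3.78/lb

$3.78/lb


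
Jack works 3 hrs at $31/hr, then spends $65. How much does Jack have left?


Calculate earnings:
3 x $31 = $93
Subtract spending:
$93 - $65 = $28

$28


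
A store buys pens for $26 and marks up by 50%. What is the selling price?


Calculate the markup amount:
50% of $26 = $13
Add to cost:
$26 + $13 = $39

$39


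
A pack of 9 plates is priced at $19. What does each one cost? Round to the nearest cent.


Total cost: $19
Number of items: 9
Unit price: $19 / 9 = $2.1111... ≈ $2.11

$2.11


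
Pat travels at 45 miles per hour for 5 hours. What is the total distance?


Use the formula: distance = speed x time
Speed = 45 mph, Time = 5 hours
45 x 5 = 225 miles

225 miles


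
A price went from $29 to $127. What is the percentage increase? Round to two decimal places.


Find the absolute change:
|127 - 29| = 98
Divide by original and multiply by 100:
98 / 29 x 100 = 337.9310...% ≈ 337.93%

337.93%


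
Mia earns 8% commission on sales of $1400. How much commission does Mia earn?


Convert rate to decimal:
8% = 0.08
Multiply by sales:
$1400 x 0.08 = $112

$112


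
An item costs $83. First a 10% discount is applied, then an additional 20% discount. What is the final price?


First discount:
10% of $83 = $8.30
Price after first discount:
$83 - $8.30 = $74.70
Second discount:
20% of $74.70 = $14.94
Final price:
$74.70 - $14.94 = $59.76

$59.76


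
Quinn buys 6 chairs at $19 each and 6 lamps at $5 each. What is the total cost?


Cost of chairs:
6 x $19 = $114
Cost of lamps:
6 x $5 = $30
Add both:
$114 + $30 = $144

$144


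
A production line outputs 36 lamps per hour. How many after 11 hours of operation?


Production rate: 36 lamps per hour
Time: 11 hours
Total: 36 x 11 = 396 lamps

396 lamps


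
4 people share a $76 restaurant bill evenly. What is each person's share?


Total bill: $76
Number of people: 4
Each pays: $76 / 4 = $19

$19


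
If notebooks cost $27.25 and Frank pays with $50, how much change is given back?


Start with the amount paid:
$50
Subtract the price:
$50 - $27.25 = $22.75

$22.75


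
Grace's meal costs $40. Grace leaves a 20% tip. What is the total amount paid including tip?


Calculate the tip:
20% of $40 = $8
Add tip to meal cost:
$40 + $8 = $48

$48


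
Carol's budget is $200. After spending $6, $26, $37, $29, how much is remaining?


Add up expenses:
$6 + $26 + $37 + $29 = $98
Subtract from budget:
$200 - $98 = $102

$102


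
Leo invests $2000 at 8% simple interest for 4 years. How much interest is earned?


Use the formula I = P x R x T / 100
P x R x T = 2000 x 8 x 4 = 64000
I = 64000 / 100 = $640

$640


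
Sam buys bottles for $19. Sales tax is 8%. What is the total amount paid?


Calculate the tax:
8% of $19 = $1.52
Add tax to price:
$19 + $1.52 = $20.52

$20.52


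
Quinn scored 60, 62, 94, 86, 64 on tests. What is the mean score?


Add the scores:
60 + 62 + 94 + 86 + 64 = 366
Divide by the number of tests:
366 / 5 = 73.2

73.2


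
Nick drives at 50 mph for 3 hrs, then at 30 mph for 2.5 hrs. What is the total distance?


Leg 1 distance:
50 x 3 = 150 miles
Leg 2 distance:
30 x 2.5 = 75 miles
Total distance:
150 + 75 = 225 miles

225 miles


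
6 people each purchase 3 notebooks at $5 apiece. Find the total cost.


Cost per person:
3 x $5 = $15
Group total:
6 x $15 = $90

$90


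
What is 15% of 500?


Convert percentage to decimal:
15% = 0.15
Multiply:
500 x 0.15 = 75

75


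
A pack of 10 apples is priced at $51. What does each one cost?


Total cost: $51
Number of items: 10
Unit price: $51 / 10 = $5.10

$5.10


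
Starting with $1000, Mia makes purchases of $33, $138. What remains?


Add up expenses:
$33 + $138 = $171
Subtract from budget:
$1000 - $171 = $829

$829


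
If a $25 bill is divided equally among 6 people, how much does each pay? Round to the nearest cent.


Total bill: $25
Number of people: 6
Each pays: $25 / 6 = $4.1666... ≈ $4.17

$4.17


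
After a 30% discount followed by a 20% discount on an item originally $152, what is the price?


First discount:
30% of $152 = $45.60
Price after first discount:
$152 - $45.60 = $106.40
Second discount:
20% of $106.40 = $21.28
Final price:
$106.40 - $21.28 = $85.12

$85.12


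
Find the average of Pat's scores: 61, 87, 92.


Add the scores:
61 + 87 + 92 = 240
Divide by the number of tests:
240 / 3 = 80

80


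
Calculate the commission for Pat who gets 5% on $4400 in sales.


Convert rate to decimal:
5% = 0.05
Multiply by sales:
$4400 x 0.05 = $220

$220


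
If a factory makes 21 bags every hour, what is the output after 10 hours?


Production rate: 21 bags per hour
Time: 10 hours
Total: 21 x 10 = 210 bags

210 bags


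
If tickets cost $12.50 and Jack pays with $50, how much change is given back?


Start with the amount paid:
$50
Subtract the price:
$50 - $12.50 = $37.50

$37.50


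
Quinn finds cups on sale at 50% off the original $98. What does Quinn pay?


Calculate the discount amount:
50% of $98 = $49
Subtract from original:
$98 - $49 = $49

$49


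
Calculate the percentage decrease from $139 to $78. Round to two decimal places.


Find the absolute change:
|78 - 139| = 61
Divide by original and multiply by 100:
61 / 139 x 100 = 43.8848...% ≈ 43.88%

43.88%


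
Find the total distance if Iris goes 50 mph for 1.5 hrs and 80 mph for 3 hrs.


Leg 1 distance:
50 x 1.5 = 75 miles
Leg 2 distance:
80 x 3 = 240 miles
Total distance:
75 + 240 = 315 miles

315 miles


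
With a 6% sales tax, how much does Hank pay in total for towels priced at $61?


Calculate the tax:
6% of $61 = $3.66
Add tax to price:
$61 + $3.66 = $64.66

$64.66


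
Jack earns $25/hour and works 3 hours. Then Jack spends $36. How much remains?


Calculate earnings:
3 x $25 = $75
Subtract spending:
$75 - $36 = $39

$39


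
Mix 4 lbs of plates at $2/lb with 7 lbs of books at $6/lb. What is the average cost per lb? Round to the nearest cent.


Cost of plates:
4 x $2 = $8
Cost of books:
7 x $6 = $42
Total cost: $8 + $42 = $50
Total weight: 11 lbs
Average: $50 / 11 = $4.5454... ≈ $4.55/lb

$4.55/lb


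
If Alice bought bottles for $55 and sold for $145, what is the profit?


Selling price = $145
Cost price = $55
Profit = selling price - cost price:
Profit = $145 - $55 = $90

$90


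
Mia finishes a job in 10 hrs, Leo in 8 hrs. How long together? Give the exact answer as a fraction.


Mia's rate: 1/10 of the job per hour
Leo's rate: 1/8 of the job per hour
Combined rate: 1/10 + 1/8 = 9/40 per hour
Time = 1 / (9/40) = 40/9 hours (≈ 4.44 hours)

40/9 hours


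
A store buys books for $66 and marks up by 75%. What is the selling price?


Calculate the markup amount:
75% of $66 = $49.50
Add to cost:
$66 + $49.50 = $115.50

$115.50


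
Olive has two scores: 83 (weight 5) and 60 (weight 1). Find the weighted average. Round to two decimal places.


Weighted sum:
5 x 83 + 1 x 60 = 475
Total weight:
5 + 1 = 6
Weighted average:
475 / 6 = 79.1666... ≈ 79.17

79.17


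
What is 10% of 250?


Convert percentage to decimal:
10% = 0.1
Multiply:
250 x 0.1 = 25

25


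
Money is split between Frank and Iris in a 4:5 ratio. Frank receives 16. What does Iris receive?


Find the multiplier:
16 / 4 = 4
Apply to Iris's share:
5 x 4 = 20

20


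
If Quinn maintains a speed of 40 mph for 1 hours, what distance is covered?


Use the formula: distance = speed x time
Speed = 40 mph, Time = 1 hours
40 x 1 = 40 miles

40 miles


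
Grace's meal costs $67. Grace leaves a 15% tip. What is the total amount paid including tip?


Calculate the tip:
15% of $67 = $10.05
Add tip to meal cost:
$67 + $10.05 = $77.05

$77.05


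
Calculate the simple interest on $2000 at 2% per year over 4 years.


Use the formula I = P x R x T / 100
P x R x T = 2000 x 2 x 4 = 16000
I = 16000 / 100 = $160

$160


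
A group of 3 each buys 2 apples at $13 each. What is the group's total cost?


Cost per person:
2 x $13 = $26
Group total:
3 x $26 = $78

$78


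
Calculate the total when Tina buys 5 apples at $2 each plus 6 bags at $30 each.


Cost of apples:
5 x $2 = $10
Cost of bags:
6 x $30 = $180
Add both:
$10 + $180 = $190

$190


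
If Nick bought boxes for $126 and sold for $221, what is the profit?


Selling price = $221
Cost price = $126
Profit = selling price - cost price:
Profit = $221 - $126 = $95

$95


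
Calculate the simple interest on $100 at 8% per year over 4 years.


Use the formula I = P x R x T / 100
P x R x T = 100 x 8 x 4 = 3200
I = 3200 / 100 = $32

$32


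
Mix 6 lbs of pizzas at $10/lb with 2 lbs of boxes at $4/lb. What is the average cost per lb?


Cost of pizzas:
6 x $10 = $60
Cost of boxes:
2 x $4 = $8
Total cost: $60 + $8 = $68
Total weight: 8 lbs
Average: $68 / 8 = $8.50/lb

$8.50/lb


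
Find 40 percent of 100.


Convert percentage to decimal:
40% = 0.4
Multiply:
100 x 0.4 = 40

40


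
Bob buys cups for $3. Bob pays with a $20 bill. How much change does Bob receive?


Start with the amount paid:
$20
Subtract the price:
$20 - $3 = $17

$17


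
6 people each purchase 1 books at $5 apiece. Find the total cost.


Cost per person:
1 x $5 = $5
Group total:
6 x $5 = $30

$30


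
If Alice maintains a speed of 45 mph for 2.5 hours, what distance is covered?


Use the formula: distance = speed x time
Speed = 45 mph, Time = 2.5 hours
45 x 2.5 = 112.5 miles

112.5 miles


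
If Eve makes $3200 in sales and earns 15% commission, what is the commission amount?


Convert rate to decimal:
15% = 0.15
Multiply by sales:
$3200 x 0.15 = $480

$480


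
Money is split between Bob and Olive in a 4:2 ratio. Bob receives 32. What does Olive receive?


Find the multiplier:
32 / 4 = 8
Apply to Olive's share:
2 x 8 = 16

16


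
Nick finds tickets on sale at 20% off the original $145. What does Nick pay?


Calculate the discount amount:
20% of $145 = $29
Subtract from original:
$145 - $29 = $116

$116


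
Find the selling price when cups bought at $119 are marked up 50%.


Calculate the markup amount:
50% of $119 = $59.50
Add to cost:
$119 + $59.50 = $178.50

$178.50


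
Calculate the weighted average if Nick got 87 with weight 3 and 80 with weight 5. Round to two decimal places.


Weighted sum:
3 x 87 + 5 x 80 = 661
Total weight:
3 + 5 = 8
Weighted average:
661 / 8 = 82.625 ≈ 82.63

82.63


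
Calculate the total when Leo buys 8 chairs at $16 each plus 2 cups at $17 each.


Cost of chairs:
8 x $16 = $128
Cost of cups:
2 x $17 = $34
Add both:
$128 + $34 = $162

$162


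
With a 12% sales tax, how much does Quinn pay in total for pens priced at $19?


Calculate the tax:
12% of $19 = $2.28
Add tax to price:
$19 + $2.28 = $21.28

$21.28


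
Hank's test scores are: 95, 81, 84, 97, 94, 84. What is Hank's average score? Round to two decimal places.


Add the scores:
95 + 81 + 84 + 97 + 94 + 84 = 535
Divide by the number of tests:
535 / 6 = 89.1666... ≈ 89.17

89.17


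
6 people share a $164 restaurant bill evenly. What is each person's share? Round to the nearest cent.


Total bill: $164
Number of people: 6
Each pays: $164 / 6 = $27.3333... ≈ $27.33

$27.33


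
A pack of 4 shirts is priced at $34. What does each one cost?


Total cost: $34
Number of items: 4
Unit price: $34 / 4 = $8.50

$8.50


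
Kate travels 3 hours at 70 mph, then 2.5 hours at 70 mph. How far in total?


Leg 1 distance:
70 x 3 = 210 miles
Leg 2 distance:
70 x 2.5 = 175 miles
Total distance:
210 + 175 = 385 miles

385 miles


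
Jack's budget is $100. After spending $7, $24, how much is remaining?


Add up expenses:
$7 + $24 = $31
Subtract from budget:
$100 - $31 = $69

$69


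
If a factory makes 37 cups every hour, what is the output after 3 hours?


Production rate: 37 cups per hour
Time: 3 hours
Total: 37 x 3 = 111 cups

111 cups


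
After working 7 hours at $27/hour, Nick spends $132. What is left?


Calculate earnings:
7 x $27 = $189
Subtract spending:
$189 - $132 = $57

$57


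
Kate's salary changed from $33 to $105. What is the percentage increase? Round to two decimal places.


Find the absolute change:
|105 - 33| = 72
Divide by original and multiply by 100:
72 / 33 x 100 = 218.1818...% ≈ 218.18%

218.18%


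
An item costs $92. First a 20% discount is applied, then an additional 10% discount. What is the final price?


First discount:
20% of $92 = $18.40
Price after first discount:
$92 - $18.40 = $73.60
Second discount:
10% of $73.60 = $7.36
Final price:
$73.60 - $7.36 = $66.24

$66.24


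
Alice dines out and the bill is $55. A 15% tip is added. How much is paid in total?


Calculate the tip:
15% of $55 = $8.25
Add tip to meal cost:
$55 + $8.25 = $63.25

$63.25


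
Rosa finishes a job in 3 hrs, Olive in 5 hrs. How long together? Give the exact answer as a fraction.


Rosa's rate: 1/3 of the job per hour
Olive's rate: 1/5 of the job per hour
Combined rate: 1/3 + 1/5 = 8/15 per hour
Time = 1 / (8/15) = 15/8 hours (≈ 1.88 hours)

15/8 hours


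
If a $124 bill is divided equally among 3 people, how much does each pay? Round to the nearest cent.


Total bill: $124
Number of people: 3
Each pays: $124 / 3 = $41.3333... ≈ $41.33

$41.33


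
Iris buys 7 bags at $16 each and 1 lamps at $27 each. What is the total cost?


Cost of bags:
7 x $16 = $112
Cost of lamps:
1 x $27 = $27
Add both:
$112 + $27 = $139

$139


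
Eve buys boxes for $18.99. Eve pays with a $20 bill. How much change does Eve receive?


Start with the amount paid:
$20
Subtract the price:
$20 - $18.99 = $1.01

$1.01


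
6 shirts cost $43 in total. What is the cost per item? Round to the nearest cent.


Total cost: $43
Number of items: 6
Unit price: $43 / 6 = $7.1666... ≈ $7.17

$7.17


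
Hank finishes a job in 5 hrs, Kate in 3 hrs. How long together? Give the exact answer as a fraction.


Hank's rate: 1/5 of the job per hour
Kate's rate: 1/3 of the job per hour
Combined rate: 1/5 + 1/3 = 8/15 per hour
Time = 1 / (8/15) = 15/8 hours (≈ 1.88 hours)

15/8 hours


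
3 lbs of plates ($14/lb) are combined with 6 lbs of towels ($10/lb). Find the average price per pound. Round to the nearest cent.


Cost of plates:
3 x $14 = $42
Cost of towels:
6 x $10 = $60
Total cost: $42 + $60 = $102
Total weight: 9 lbs
Average: $102 / 9 = $11.3333... ≈ $11.33/lb

$11.33/lb


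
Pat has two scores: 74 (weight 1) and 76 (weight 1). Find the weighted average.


Weighted sum:
1 x 74 + 1 x 76 = 150
Total weight:
1 + 1 = 2
Weighted average:
150 / 2 = 75

75


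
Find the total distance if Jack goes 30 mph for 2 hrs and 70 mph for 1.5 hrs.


Leg 1 distance:
30 x 2 = 60 miles
Leg 2 distance:
70 x 1.5 = 105 miles
Total distance:
60 + 105 = 165 miles

165 miles


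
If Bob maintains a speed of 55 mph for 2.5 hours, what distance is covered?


Use the formula: distance = speed x time
Speed = 55 mph, Time = 2.5 hours
55 x 2.5 = 137.5 miles

137.5 miles


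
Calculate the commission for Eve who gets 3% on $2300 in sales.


Convert rate to decimal:
3% = 0.03
Multiply by sales:
$2300 x 0.03 = $69

$69


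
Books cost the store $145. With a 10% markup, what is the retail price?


Calculate the markup amount:
10% of $145 = $14.50
Add to cost:
$145 + $14.50 = $159.50

$159.50


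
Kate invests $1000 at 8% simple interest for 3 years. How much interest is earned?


Use the formula I = P x R x T / 100
P x R x T = 1000 x 8 x 3 = 24000
I = 24000 / 100 = $240

$240


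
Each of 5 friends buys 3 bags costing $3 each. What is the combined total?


Cost per person:
3 x $3 = $9
Group total:
5 x $9 = $45

$45


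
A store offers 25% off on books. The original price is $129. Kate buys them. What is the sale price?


Calculate the discount amount:
25% of $129 = $32.25
Subtract from original:
$129 - $32.25 = $96.75

$96.75


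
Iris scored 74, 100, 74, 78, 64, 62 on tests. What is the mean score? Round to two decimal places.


Add the scores:
74 + 100 + 74 + 78 + 64 + 62 = 452
Divide by the number of tests:
452 / 6 = 75.3333... ≈ 75.33

75.33


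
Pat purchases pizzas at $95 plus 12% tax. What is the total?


Calculate the tax:
12% of $95 = $11.40
Add tax to price:
$95 + $11.40 = $106.40

$106.40


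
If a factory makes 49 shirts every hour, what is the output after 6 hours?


Production rate: 49 shirts per hour
Time: 6 hours
Total: 49 x 6 = 294 shirts

294 shirts


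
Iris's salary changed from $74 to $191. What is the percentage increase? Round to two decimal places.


Find the absolute change:
|191 - 74| = 117
Divide by original and multiply by 100:
117 / 74 x 100 = 158.1081...% ≈ 158.11%

158.11%


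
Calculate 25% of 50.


Convert percentage to decimal:
25% = 0.25
Multiply:
50 x 0.25 = 12.5

12.5


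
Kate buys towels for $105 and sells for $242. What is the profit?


Selling price = $242
Cost price = $105
Profit = selling price - cost price:
Profit = $242 - $105 = $137

$137


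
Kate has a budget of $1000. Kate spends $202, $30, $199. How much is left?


Add up expenses:
$202 + $30 + $199 = $431
Subtract from budget:
$1000 - $431 = $569

$569


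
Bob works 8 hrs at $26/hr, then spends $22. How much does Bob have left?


Calculate earnings:
8 x $26 = $208
Subtract spending:
$208 - $22 = $186

$186


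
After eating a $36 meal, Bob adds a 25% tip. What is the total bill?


Calculate the tip:
25% of $36 = $9
Add tip to meal cost:
$36 + $9 = $45

$45


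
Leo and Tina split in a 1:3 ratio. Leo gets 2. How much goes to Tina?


Find the multiplier:
2 / 1 = 2
Apply to Tina's share:
3 x 2 = 6

6


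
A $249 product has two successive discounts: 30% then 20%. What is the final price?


First discount:
30% of $249 = $74.70
Price after first discount:
$249 - $74.70 = $174.30
Second discount:
20% of $174.30 = $34.86
Final price:
$174.30 - $34.86 = $139.44

$139.44


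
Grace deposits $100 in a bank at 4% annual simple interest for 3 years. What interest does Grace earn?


Use the formula I = P x R x T / 100
P x R x T = 100 x 4 x 3 = 1200
I = 1200 / 100 = $12

$12


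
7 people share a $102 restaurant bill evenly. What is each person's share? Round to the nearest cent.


Total bill: $102
Number of people: 7
Each pays: $102 / 7 = $14.5714... ≈ $14.57

$14.57


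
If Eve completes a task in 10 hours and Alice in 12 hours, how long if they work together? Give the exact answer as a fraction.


Eve's rate: 1/10 of the job per hour
Alice's rate: 1/12 of the job per hour
Combined rate: 1/10 + 1/12 = 11/60 per hour
Time = 1 / (11/60) = 60/11 hours (≈ 5.45 hours)

60/11 hours


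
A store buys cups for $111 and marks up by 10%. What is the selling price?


Calculate the markup amount:
10% of $111 = $11.10
Add to cost:
$111 + $11.10 = $122.10

$122.10


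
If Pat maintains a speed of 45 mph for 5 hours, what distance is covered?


Use the formula: distance = speed x time
Speed = 45 mph, Time = 5 hours
45 x 5 = 225 miles

225 miles


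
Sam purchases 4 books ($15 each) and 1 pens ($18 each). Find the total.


Cost of books:
4 x $15 = $60
Cost of pens:
1 x $18 = $18
Add both:
$60 + $18 = $78

$78


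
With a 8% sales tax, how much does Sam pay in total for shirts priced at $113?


Calculate the tax:
8% of $113 = $9.04
Add tax to price:
$113 + $9.04 = $122.04

$122.04


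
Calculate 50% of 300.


Convert percentage to decimal:
50% = 0.5
Multiply:
300 x 0.5 = 150

150


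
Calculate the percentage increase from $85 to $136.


Find the absolute change:
|136 - 85| = 51
Divide by original and multiply by 100:
51 / 85 x 100 = 60%

60%


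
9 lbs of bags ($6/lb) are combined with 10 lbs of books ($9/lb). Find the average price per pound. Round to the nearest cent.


Cost of bags:
9 x $6 = $54
Cost of books:
10 x $9 = $90
Total cost: $54 + $90 = $144
Total weight: 19 lbs
Average: $144 / 19 = $7.5789... ≈ $7.58/lb

$7.58/lb


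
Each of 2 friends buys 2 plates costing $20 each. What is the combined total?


Cost per person:
2 x $20 = $40
Group total:
2 x $40 = $80

$80


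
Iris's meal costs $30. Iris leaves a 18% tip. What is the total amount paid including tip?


Calculate the tip:
18% of $30 = $5.40
Add tip to meal cost:
$30 + $5.40 = $35.40

$35.40


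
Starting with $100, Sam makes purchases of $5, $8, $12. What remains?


Add up expenses:
$5 + $8 + $12 = $25
Subtract from budget:
$100 - $25 = $75

$75


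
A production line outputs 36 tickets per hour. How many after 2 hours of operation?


Production rate: 36 tickets per hour
Time: 2 hours
Total: 36 x 2 = 72 tickets

72 tickets


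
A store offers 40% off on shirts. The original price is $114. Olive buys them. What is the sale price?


Calculate the discount amount:
40% of $114 = $45.60
Subtract from original:
$114 - $45.60 = $68.40

$68.40


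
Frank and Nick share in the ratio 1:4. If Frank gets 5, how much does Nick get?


Find the multiplier:
5 / 1 = 5
Apply to Nick's share:
4 x 5 = 20

20


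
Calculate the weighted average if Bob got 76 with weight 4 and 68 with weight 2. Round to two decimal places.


Weighted sum:
4 x 76 + 2 x 68 = 440
Total weight:
4 + 2 = 6
Weighted average:
440 / 6 = 73.3333... ≈ 73.33

73.33


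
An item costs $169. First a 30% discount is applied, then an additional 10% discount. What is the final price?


First discount:
30% of $169 = $50.70
Price after first discount:
$169 - $50.70 = $118.30
Second discount:
10% of $118.30 = $11.83
Final price:
$118.30 - $11.83 = $106.47

$106.47


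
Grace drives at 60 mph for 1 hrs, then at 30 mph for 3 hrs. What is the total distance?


Leg 1 distance:
60 x 1 = 60 miles
Leg 2 distance:
30 x 3 = 90 miles
Total distance:
60 + 90 = 150 miles

150 miles


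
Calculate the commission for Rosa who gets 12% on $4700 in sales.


Convert rate to decimal:
12% = 0.12
Multiply by sales:
$4700 x 0.12 = $564

$564


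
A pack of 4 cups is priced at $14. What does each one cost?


Total cost: $14
Number of items: 4
Unit price: $14 / 4 = $3.50

$3.50


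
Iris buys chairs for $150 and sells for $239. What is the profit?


Selling price = $239
Cost price = $150
Profit = selling price - cost price:
Profit = $239 - $150 = $89

$89


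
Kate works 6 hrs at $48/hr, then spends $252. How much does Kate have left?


Calculate earnings:
6 x $48 = $288
Subtract spending:
$288 - $252 = $36

$36


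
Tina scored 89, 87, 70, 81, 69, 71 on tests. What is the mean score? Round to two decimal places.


Add the scores:
89 + 87 + 70 + 81 + 69 + 71 = 467
Divide by the number of tests:
467 / 6 = 77.8333... ≈ 77.83

77.83


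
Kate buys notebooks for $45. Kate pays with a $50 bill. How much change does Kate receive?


Start with the amount paid:
$50
Subtract the price:
$50 - $45 = $5

$5


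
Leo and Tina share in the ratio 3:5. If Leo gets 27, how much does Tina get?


Find the multiplier:
27 / 3 = 9
Apply to Tina's share:
5 x 9 = 45

45


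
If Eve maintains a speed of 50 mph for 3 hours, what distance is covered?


Use the formula: distance = speed x time
Speed = 50 mph, Time = 3 hours
50 x 3 = 150 miles

150 miles


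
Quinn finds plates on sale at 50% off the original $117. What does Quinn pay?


Calculate the discount amount:
50% of $117 = $58.50
Subtract from original:
$117 - $58.50 = $58.50

$58.50


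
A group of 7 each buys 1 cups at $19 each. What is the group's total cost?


Cost per person:
1 x $19 = $19
Group total:
7 x $19 = $133

$133


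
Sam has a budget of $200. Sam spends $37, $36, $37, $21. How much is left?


Add up expenses:
$37 + $36 + $37 + $21 = $131
Subtract from budget:
$200 - $131 = $69

$69


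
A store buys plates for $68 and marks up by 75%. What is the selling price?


Calculate the markup amount:
75% of $68 = $51
Add to cost:
$68 + $51 = $119

$119


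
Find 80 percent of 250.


Convert percentage to decimal:
80% = 0.8
Multiply:
250 x 0.8 = 200

200


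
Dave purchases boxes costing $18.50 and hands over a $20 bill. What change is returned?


Start with the amount paid:
$20
Subtract the price:
$20 - $18.50 = $1.50

$1.50


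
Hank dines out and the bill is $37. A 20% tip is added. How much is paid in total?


Calculate the tip:
20% of $37 = $7.40
Add tip to meal cost:
$37 + $7.40 = $44.40

$44.40


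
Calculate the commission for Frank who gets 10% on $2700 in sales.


Convert rate to decimal:
10% = 0.1
Multiply by sales:
$2700 x 0.1 = $270

$270


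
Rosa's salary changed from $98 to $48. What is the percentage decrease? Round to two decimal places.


Find the absolute change:
|48 - 98| = 50
Divide by original and multiply by 100:
50 / 98 x 100 = 51.0204...% ≈ 51.02%

51.02%


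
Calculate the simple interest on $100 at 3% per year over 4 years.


Use the formula I = P x R x T / 100
P x R x T = 100 x 3 x 4 = 1200
I = 1200 / 100 = $12

$12


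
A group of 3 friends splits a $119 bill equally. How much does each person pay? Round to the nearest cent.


Total bill: $119
Number of people: 3
Each pays: $119 / 3 = $39.6666... ≈ $39.67

$39.67


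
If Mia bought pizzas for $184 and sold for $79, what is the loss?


Selling price = $79
Cost price = $184
Loss = cost price - selling price:
Loss = $184 - $79 = $105

$105


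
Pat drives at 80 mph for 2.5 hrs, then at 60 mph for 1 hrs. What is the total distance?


Leg 1 distance:
80 x 2.5 = 200 miles
Leg 2 distance:
60 x 1 = 60 miles
Total distance:
200 + 60 = 260 miles

260 miles


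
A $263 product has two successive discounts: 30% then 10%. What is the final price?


First discount:
30% of $263 = $78.90
Price after first discount:
$263 - $78.90 = $184.10
Second discount:
10% of $184.10 = $18.41
Final price:
$184.10 - $18.41 = $165.69

$165.69


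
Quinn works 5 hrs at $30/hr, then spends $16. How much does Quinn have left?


Calculate earnings:
5 x $30 = $150
Subtract spending:
$150 - $16 = $134

$134


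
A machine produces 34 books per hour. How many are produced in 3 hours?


Production rate: 34 books per hour
Time: 3 hours
Total: 34 x 3 = 102 books

102 books


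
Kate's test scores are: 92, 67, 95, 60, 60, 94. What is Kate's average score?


Add the scores:
92 + 67 + 95 + 60 + 60 + 94 = 468
Divide by the number of tests:
468 / 6 = 78

78


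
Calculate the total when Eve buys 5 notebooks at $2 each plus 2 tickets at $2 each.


Cost of notebooks:
5 x $2 = $10
Cost of tickets:
2 x $2 = $4
Add both:
$10 + $4 = $14

$14


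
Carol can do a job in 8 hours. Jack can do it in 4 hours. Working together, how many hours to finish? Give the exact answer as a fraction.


Carol's rate: 1/8 of the job per hour
Jack's rate: 1/4 of the job per hour
Combined rate: 1/8 + 1/4 = 3/8 per hour
Time = 1 / (3/8) = 8/3 hours (≈ 2.67 hours)

8/3 hours


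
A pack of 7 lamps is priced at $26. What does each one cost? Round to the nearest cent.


Total cost: $26
Number of items: 7
Unit price: $26 / 7 = $3.7142... ≈ $3.71

$3.71


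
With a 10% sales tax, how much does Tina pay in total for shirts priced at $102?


Calculate the tax:
10% of $102 = $10.20
Add tax to price:
$102 + $10.20 = $112.20

$112.20


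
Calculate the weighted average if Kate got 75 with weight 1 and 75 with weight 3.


Weighted sum:
1 x 75 + 3 x 75 = 300
Total weight:
1 + 3 = 4
Weighted average:
300 / 4 = 75

75
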